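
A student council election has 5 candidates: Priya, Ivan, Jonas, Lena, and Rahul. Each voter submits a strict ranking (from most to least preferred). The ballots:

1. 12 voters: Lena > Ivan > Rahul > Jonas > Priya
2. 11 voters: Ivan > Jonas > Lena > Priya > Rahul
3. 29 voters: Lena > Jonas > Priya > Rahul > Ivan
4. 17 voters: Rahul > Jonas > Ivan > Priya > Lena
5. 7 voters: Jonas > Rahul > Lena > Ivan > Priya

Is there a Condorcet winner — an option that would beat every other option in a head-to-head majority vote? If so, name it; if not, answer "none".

Lena

Lena vs Priya: 59–17 for Lena.
Lena vs Ivan: 48–28 for Lena.
Lena vs Jonas: 41–35 for Lena.
Lena vs Rahul: 52–24 for Lena.
Lena beats every other option head-to-head.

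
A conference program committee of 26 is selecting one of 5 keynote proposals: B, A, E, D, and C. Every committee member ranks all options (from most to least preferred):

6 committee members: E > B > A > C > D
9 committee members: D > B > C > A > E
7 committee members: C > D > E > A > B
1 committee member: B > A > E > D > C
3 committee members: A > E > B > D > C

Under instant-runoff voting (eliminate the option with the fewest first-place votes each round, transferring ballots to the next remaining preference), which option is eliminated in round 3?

C

Round 1: B 1, A 3, E 6, D 9, C 7. Eliminate B.
Round 2: A 4, E 6, D 9, C 7. Eliminate A.
Round 3: E 10, D 9, C 7. Eliminate C.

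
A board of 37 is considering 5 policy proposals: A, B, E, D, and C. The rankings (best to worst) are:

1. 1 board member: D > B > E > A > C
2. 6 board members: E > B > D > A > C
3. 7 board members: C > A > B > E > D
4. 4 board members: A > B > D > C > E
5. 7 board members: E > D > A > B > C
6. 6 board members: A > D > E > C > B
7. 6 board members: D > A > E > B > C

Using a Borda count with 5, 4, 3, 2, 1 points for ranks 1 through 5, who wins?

A

A: 1·2 + 6·2 + 7·4 + 4·5 + 7·3 + 6·5 + 6·4 = 137
B: 1·4 + 6·4 + 7·3 + 4·4 + 7·2 + 6·1 + 6·2 = 97
E: 1·3 + 6·5 + 7·2 + 4·1 + 7·5 + 6·3 + 6·3 = 122
D: 1·5 + 6·3 + 7·1 + 4·3 + 7·4 + 6·4 + 6·5 = 124
C: 1·1 + 6·1 + 7·5 + 4·2 + 7·1 + 6·2 + 6·1 = 75
A has the highest Borda score (137).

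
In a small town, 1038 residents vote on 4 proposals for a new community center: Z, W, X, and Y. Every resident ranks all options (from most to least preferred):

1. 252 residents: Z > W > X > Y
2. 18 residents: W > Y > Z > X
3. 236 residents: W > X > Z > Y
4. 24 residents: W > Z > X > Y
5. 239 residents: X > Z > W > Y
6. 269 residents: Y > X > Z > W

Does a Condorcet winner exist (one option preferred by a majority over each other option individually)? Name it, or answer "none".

none

Checking pairwise contests:
X beats Z 744–294.
Z beats W 760–278.
W beats X 530–508.
Z beats Y 751–287.
Every option loses at least one head-to-head, so there is no Condorcet winner.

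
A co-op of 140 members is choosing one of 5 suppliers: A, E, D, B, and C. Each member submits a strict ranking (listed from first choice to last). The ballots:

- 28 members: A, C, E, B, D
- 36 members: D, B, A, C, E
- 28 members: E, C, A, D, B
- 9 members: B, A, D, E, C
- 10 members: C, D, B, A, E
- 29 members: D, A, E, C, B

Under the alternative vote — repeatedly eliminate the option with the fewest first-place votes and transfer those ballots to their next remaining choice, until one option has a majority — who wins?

Round 1: A 28, E 28, D 65, B 9, C 10. Eliminate B.
Round 2: A 37, E 28, D 65, C 10. Eliminate C.
Round 3: A 37, E 28, D 75. D has a majority.

D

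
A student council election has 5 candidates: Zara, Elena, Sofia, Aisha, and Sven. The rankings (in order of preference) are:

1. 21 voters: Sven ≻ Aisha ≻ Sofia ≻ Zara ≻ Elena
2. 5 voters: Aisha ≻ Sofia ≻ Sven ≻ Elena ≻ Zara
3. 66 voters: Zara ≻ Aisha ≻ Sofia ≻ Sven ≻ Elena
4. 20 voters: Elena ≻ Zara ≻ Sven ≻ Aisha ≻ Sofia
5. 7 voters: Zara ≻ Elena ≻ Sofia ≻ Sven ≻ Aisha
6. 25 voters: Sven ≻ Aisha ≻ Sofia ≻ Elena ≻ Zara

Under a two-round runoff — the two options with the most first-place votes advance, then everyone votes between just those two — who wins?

Zara

Round 1 first-place votes: Zara 73, Elena 20, Sofia 0, Aisha 5, Sven 46.
Zara and Sven advance.
Runoff: Zara is preferred to Sven by 93 voters; Sven by 51.
Zara wins the runoff.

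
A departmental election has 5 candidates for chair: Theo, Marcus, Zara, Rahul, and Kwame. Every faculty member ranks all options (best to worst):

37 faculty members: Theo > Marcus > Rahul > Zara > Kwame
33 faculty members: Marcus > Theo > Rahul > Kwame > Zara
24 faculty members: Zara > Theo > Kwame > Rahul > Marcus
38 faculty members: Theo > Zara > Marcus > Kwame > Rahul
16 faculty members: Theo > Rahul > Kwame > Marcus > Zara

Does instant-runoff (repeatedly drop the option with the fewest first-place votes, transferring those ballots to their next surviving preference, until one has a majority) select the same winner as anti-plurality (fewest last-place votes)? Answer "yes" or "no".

yes

Instant-runoff — R1 Theo 91, Marcus 33, Zara 24, Rahul 0, Kwame 0 (Theo winner). Winner: Theo.
Anti-plurality — last-place votes: Theo 0, Marcus 24, Zara 49, Rahul 38, Kwame 37. Winner: Theo.
The two methods agree.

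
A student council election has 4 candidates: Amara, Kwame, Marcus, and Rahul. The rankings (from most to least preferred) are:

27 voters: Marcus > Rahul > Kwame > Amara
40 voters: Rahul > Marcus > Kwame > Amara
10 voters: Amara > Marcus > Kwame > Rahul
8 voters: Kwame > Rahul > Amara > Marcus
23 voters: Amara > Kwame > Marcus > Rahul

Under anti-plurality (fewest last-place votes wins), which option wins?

Kwame

Last-place votes: Amara 67, Kwame 0, Marcus 8, Rahul 33.
Kwame is ranked last by the fewest voters, so Kwame wins.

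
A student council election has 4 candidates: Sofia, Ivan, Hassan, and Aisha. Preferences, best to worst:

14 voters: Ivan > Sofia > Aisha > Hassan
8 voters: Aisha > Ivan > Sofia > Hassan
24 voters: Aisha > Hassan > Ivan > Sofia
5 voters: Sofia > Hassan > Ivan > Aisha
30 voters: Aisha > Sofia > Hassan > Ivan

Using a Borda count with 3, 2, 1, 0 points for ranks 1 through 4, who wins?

Aisha

Sofia: 14·2 + 8·1 + 24·0 + 5·3 + 30·2 = 111
Ivan: 14·3 + 8·2 + 24·1 + 5·1 + 30·0 = 87
Hassan: 14·0 + 8·0 + 24·2 + 5·2 + 30·1 = 88
Aisha: 14·1 + 8·3 + 24·3 + 5·0 + 30·3 = 200
Aisha has the highest Borda score (200).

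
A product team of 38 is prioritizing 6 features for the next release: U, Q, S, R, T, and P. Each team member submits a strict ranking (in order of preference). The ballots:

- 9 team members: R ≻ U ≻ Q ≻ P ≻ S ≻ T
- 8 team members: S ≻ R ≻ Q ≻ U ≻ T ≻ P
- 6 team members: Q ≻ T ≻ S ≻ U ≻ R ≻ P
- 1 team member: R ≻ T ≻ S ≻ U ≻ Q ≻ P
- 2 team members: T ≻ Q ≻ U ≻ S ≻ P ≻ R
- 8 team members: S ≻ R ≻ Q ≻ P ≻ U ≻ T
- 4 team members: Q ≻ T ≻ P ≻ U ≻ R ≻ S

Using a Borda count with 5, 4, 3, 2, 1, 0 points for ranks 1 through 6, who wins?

Q

U: 9·4 + 8·2 + 6·2 + 1·2 + 2·3 + 8·1 + 4·2 = 88
Q: 9·3 + 8·3 + 6·5 + 1·1 + 2·4 + 8·3 + 4·5 = 134
S: 9·1 + 8·5 + 6·3 + 1·3 + 2·2 + 8·5 + 4·0 = 114
R: 9·5 + 8·4 + 6·1 + 1·5 + 2·0 + 8·4 + 4·1 = 124
T: 9·0 + 8·1 + 6·4 + 1·4 + 2·5 + 8·0 + 4·4 = 62
P: 9·2 + 8·0 + 6·0 + 1·0 + 2·1 + 8·2 + 4·3 = 48
Q has the highest Borda score (134).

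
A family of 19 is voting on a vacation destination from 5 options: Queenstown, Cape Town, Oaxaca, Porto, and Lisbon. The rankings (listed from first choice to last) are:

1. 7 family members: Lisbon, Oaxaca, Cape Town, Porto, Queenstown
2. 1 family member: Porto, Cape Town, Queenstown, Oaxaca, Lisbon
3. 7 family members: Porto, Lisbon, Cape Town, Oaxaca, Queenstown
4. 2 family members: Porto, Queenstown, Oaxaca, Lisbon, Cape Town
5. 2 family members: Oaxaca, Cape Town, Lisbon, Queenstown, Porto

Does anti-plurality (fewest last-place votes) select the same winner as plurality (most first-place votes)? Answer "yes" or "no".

no

Anti-plurality — last-place votes: Queenstown 14, Cape Town 2, Oaxaca 0, Porto 2, Lisbon 1. Winner: Oaxaca.
Plurality — first-place votes: Queenstown 0, Cape Town 0, Oaxaca 2, Porto 10, Lisbon 7. Winner: Porto.
The two methods disagree.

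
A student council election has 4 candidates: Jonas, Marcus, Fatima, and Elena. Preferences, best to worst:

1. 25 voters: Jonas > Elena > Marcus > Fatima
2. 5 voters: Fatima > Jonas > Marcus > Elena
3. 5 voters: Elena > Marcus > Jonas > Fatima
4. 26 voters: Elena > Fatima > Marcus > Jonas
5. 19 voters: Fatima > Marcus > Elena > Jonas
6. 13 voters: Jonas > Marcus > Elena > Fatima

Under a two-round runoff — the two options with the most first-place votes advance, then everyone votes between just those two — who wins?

Round 1 first-place votes: Jonas 38, Marcus 0, Fatima 24, Elena 31.
Jonas and Elena advance.
Runoff: Jonas is preferred to Elena by 43 voters; Elena by 50.
Elena wins the runoff.

Elena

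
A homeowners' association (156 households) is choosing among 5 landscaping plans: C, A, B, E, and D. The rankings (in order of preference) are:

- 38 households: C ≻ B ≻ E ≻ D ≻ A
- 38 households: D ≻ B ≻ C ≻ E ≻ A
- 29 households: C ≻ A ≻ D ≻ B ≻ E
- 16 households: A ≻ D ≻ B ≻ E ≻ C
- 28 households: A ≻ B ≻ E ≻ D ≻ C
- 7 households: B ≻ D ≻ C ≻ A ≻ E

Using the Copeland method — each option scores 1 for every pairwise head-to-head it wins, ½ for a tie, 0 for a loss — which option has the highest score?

C: beats A and E; loses to B and D → score 2.
A: beats E; loses to C, B, and D → score 1.
B: beats C, A, and E; loses to D → score 3.
E: loses to C, A, B, and D → score 0.
D: beats C, A, B, and E → score 4.
D has the best pairwise record.

D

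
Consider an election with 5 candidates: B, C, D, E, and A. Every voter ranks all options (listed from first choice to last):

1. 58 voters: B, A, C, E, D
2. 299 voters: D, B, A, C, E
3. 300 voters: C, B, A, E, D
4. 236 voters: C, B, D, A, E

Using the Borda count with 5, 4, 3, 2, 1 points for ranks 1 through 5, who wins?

B

B: 58·5 + 299·4 + 300·4 + 236·4 = 3630
C: 58·3 + 299·2 + 300·5 + 236·5 = 3452
D: 58·1 + 299·5 + 300·1 + 236·3 = 2561
E: 58·2 + 299·1 + 300·2 + 236·1 = 1251
A: 58·4 + 299·3 + 300·3 + 236·2 = 2501
B has the highest Borda score (3630).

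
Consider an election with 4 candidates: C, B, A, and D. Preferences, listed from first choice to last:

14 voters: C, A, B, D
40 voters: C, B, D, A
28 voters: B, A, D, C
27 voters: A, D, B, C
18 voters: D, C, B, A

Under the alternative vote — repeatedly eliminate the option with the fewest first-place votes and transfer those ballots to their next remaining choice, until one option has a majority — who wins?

C

Round 1: C 54, B 28, A 27, D 18. Eliminate D.
Round 2: C 72, B 28, A 27. C has a majority.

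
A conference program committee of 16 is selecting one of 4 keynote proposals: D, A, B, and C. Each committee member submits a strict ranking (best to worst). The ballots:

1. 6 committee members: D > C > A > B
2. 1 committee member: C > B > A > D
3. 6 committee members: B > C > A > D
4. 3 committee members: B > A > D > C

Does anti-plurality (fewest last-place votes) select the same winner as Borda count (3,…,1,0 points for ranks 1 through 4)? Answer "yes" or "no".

no

Anti-plurality — last-place votes: D 7, A 0, B 6, C 3. Winner: A.
Borda — scores: D 21, A 19, B 29, C 27. Winner: B.
The two methods disagree.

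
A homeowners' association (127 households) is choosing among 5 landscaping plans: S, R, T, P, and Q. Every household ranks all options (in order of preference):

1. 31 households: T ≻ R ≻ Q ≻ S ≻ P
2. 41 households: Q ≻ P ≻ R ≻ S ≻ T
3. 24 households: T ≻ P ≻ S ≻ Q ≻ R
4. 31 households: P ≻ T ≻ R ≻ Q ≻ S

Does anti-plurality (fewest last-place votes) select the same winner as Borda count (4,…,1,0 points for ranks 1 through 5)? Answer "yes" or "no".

Anti-plurality — last-place votes: S 31, R 24, T 41, P 31, Q 0. Winner: Q.
Borda — scores: S 120, R 237, T 313, P 319, Q 281. Winner: P.
The two methods disagree.

no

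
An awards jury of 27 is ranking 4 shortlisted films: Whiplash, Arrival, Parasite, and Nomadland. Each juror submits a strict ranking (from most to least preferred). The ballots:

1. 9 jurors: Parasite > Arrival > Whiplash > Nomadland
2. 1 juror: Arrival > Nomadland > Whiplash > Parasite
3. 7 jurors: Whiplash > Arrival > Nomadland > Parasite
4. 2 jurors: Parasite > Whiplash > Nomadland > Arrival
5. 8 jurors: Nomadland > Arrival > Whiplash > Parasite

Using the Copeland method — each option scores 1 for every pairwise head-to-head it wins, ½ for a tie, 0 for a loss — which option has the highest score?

Whiplash: beats Parasite and Nomadland; loses to Arrival → score 2.
Arrival: beats Whiplash, Parasite, and Nomadland → score 3.
Parasite: loses to Whiplash, Arrival, and Nomadland → score 0.
Nomadland: beats Parasite; loses to Whiplash and Arrival → score 1.
Arrival has the best pairwise record.

Arrival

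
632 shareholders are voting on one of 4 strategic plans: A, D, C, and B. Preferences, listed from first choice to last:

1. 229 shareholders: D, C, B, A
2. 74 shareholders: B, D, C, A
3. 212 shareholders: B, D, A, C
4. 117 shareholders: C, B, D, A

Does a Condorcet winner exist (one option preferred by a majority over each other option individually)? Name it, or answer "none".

Checking pairwise contests:
D beats A 632–0.
B beats D 403–229.
D beats C 515–117.
C beats B 346–286.
Every option loses at least one head-to-head, so there is no Condorcet winner.

none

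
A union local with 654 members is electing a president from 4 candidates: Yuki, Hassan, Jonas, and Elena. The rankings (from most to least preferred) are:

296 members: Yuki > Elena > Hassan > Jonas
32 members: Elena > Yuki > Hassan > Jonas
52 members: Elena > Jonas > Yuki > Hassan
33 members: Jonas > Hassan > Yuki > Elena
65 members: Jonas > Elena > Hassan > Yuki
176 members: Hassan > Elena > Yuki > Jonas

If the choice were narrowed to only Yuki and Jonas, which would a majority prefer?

Yuki

Voters preferring Yuki to Jonas: 504; preferring Jonas to Yuki: 150.
Yuki wins the head-to-head.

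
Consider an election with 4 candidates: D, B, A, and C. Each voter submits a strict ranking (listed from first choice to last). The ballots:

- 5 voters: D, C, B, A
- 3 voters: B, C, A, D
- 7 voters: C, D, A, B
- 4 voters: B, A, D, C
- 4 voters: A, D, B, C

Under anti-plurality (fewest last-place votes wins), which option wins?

D

Last-place votes: D 3, B 7, A 5, C 8.
D is ranked last by the fewest voters, so D wins.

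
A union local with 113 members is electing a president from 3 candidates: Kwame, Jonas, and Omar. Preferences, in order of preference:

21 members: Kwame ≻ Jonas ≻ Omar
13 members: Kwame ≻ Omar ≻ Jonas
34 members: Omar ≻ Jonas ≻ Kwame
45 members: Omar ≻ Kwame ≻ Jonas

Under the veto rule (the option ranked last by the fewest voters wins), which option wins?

Last-place votes: Kwame 34, Jonas 58, Omar 21.
Omar is ranked last by the fewest voters, so Omar wins.

Omar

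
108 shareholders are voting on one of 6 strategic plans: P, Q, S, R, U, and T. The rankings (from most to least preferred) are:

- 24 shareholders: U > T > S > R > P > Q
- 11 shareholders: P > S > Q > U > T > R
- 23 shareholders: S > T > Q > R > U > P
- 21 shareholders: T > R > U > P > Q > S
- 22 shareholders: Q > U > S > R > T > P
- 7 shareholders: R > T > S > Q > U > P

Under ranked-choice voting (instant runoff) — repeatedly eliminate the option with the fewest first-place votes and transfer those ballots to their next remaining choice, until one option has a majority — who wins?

U

Round 1: P 11, Q 22, S 23, R 7, U 24, T 21. Eliminate R.
Round 2: P 11, Q 22, S 23, U 24, T 28. Eliminate P.
Round 3: Q 22, S 34, U 24, T 28. Eliminate Q.
Round 4: S 34, U 46, T 28. Eliminate T.
Round 5: S 41, U 67. U has a majority.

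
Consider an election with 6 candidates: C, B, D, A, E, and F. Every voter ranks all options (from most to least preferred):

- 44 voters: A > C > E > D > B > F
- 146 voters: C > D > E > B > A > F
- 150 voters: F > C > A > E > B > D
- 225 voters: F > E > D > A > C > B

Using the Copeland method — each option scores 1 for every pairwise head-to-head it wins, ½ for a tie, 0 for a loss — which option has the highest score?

F

C: beats B, D, A, and E; loses to F → score 4.
B: loses to C, D, A, E, and F → score 0.
D: beats B and A; loses to C, E, and F → score 2.
A: beats B; loses to C, D, E, and F → score 1.
E: beats B, D, and A; loses to C and F → score 3.
F: beats C, B, D, A, and E → score 5.
F has the best pairwise record.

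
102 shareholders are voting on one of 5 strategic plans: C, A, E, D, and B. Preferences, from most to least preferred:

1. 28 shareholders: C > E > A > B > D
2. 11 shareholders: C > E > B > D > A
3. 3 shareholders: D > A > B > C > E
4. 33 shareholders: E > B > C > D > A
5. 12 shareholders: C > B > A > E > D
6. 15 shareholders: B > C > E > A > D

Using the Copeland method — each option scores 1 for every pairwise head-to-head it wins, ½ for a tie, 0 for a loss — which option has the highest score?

C

C: beats A, E, and D; ties B → score 3.5.
A: beats D; loses to C, E, and B → score 1.
E: beats A, D, and B; loses to C → score 3.
D: loses to C, A, E, and B → score 0.
B: beats A and D; ties C; loses to E → score 2.5.
C has the best pairwise record.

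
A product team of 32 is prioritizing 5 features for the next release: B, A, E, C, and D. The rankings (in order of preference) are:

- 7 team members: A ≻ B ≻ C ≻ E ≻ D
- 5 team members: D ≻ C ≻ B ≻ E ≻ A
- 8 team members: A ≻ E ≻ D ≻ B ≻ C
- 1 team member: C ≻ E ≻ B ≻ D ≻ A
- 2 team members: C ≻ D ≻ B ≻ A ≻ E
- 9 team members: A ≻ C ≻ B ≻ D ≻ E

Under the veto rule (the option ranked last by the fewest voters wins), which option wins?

B

Last-place votes: B 0, A 6, E 11, C 8, D 7.
B is ranked last by the fewest voters, so B wins.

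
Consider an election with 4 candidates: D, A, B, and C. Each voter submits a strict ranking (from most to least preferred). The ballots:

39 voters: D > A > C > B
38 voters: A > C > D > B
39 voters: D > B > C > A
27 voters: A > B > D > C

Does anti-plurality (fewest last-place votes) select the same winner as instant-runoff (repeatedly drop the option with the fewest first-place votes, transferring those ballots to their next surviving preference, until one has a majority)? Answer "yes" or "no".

Anti-plurality — last-place votes: D 0, A 39, B 77, C 27. Winner: D.
Instant-runoff — R1 D 78, A 65, B 0, C 0 (D winner). Winner: D.
The two methods agree.

yes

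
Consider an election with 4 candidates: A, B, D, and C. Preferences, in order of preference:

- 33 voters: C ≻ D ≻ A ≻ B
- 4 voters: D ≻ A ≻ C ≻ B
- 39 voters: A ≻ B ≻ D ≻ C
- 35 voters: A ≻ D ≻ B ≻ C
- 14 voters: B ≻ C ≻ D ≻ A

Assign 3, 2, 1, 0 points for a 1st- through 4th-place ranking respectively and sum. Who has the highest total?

A: 33·1 + 4·2 + 39·3 + 35·3 + 14·0 = 263
B: 33·0 + 4·0 + 39·2 + 35·1 + 14·3 = 155
D: 33·2 + 4·3 + 39·1 + 35·2 + 14·1 = 201
C: 33·3 + 4·1 + 39·0 + 35·0 + 14·2 = 131
A has the highest Borda score (263).

A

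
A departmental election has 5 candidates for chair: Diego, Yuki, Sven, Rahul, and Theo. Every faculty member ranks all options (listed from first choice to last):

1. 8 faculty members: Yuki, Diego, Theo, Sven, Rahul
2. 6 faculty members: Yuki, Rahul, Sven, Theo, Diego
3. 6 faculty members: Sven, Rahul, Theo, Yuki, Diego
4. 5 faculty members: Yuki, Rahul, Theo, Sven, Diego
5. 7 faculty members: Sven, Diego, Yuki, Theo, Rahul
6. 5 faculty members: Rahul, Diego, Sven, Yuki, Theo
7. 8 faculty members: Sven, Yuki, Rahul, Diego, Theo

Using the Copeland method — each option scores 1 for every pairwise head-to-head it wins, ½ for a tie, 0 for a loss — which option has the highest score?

Diego: beats Theo; loses to Yuki, Sven, and Rahul → score 1.
Yuki: beats Diego, Rahul, and Theo; loses to Sven → score 3.
Sven: beats Diego, Yuki, Rahul, and Theo → score 4.
Rahul: beats Diego and Theo; loses to Yuki and Sven → score 2.
Theo: loses to Diego, Yuki, Sven, and Rahul → score 0.
Sven has the best pairwise record.

Sven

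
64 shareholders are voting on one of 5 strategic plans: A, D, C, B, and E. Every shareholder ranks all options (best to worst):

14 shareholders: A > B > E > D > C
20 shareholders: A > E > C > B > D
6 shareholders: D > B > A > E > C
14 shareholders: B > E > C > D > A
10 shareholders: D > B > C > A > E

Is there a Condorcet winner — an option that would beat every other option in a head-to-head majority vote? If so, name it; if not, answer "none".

A vs D: 34–30 for A.
A vs C: 40–24 for A.
A vs B: 34–30 for A.
A vs E: 50–14 for A.
A beats every other option head-to-head.

A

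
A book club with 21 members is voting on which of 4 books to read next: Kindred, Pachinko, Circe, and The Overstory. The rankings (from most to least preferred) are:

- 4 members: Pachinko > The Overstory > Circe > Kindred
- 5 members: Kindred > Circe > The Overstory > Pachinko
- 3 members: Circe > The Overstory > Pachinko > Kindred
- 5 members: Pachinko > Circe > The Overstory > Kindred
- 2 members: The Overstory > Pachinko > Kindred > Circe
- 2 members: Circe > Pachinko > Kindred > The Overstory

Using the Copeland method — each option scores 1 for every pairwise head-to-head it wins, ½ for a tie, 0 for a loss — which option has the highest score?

Pachinko

Kindred: loses to Pachinko, Circe, and The Overstory → score 0.
Pachinko: beats Kindred, Circe, and The Overstory → score 3.
Circe: beats Kindred and The Overstory; loses to Pachinko → score 2.
The Overstory: beats Kindred; loses to Pachinko and Circe → score 1.
Pachinko has the best pairwise record.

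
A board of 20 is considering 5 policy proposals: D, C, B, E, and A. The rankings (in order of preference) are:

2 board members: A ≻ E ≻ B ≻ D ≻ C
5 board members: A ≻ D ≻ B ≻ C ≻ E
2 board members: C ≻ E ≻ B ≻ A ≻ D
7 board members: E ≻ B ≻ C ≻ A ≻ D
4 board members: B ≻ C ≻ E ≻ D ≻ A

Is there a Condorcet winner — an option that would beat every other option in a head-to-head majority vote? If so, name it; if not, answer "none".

Checking pairwise contests:
C beats D 13–7.
B beats C 18–2.
E beats B 11–9.
C beats E 11–9.
C beats A 13–7.
Every option loses at least one head-to-head, so there is no Condorcet winner.

none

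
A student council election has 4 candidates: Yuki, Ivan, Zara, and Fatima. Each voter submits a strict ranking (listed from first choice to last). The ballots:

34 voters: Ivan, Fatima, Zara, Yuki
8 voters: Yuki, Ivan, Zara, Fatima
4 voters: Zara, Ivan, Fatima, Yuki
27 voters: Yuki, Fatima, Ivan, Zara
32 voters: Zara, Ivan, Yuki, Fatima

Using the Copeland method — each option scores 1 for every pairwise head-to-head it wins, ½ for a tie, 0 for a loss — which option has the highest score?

Yuki: beats Fatima; loses to Ivan and Zara → score 1.
Ivan: beats Yuki, Zara, and Fatima → score 3.
Zara: beats Yuki; loses to Ivan and Fatima → score 1.
Fatima: beats Zara; loses to Yuki and Ivan → score 1.
Ivan has the best pairwise record.

Ivan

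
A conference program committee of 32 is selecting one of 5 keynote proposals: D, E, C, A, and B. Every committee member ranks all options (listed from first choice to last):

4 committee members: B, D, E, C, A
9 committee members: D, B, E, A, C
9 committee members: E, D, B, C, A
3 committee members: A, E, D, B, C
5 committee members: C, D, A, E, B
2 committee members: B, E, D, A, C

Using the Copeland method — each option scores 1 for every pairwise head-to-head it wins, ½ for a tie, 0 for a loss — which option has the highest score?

D

D: beats E, C, A, and B → score 4.
E: beats C, A, and B; loses to D → score 3.
C: beats A; loses to D, E, and B → score 1.
A: loses to D, E, C, and B → score 0.
B: beats C and A; loses to D and E → score 2.
D has the best pairwise record.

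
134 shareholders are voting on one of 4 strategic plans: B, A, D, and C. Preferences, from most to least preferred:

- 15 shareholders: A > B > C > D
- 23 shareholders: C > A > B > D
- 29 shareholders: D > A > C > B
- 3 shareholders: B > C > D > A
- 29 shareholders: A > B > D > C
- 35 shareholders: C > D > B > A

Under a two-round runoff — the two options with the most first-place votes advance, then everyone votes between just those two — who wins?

A

Round 1 first-place votes: B 3, A 44, D 29, C 58.
C and A advance.
Runoff: C is preferred to A by 61 voters; A by 73.
A wins the runoff.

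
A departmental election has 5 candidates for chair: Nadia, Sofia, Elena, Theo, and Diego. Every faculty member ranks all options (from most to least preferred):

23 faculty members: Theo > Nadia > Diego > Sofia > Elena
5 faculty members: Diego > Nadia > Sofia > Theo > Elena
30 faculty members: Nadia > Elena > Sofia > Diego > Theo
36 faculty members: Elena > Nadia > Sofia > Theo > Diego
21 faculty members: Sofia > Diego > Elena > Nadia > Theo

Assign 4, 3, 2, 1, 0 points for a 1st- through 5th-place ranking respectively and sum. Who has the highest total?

Nadia

Nadia: 23·3 + 5·3 + 30·4 + 36·3 + 21·1 = 333
Sofia: 23·1 + 5·2 + 30·2 + 36·2 + 21·4 = 249
Elena: 23·0 + 5·0 + 30·3 + 36·4 + 21·2 = 276
Theo: 23·4 + 5·1 + 30·0 + 36·1 + 21·0 = 133
Diego: 23·2 + 5·4 + 30·1 + 36·0 + 21·3 = 159
Nadia has the highest Borda score (333).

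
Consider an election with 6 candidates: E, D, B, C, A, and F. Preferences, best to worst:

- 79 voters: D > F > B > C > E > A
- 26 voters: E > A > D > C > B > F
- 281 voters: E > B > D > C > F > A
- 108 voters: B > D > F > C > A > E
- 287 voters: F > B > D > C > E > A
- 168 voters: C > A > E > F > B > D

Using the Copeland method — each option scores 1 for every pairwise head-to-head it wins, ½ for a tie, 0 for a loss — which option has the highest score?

E

E: beats D, B, A, and F; loses to C → score 4.
D: beats C, A, and F; loses to E and B → score 3.
B: beats D, C, and A; loses to E and F → score 3.
C: beats E, A, and F; loses to D and B → score 3.
A: loses to E, D, B, C, and F → score 0.
F: beats B and A; loses to E, D, and C → score 2.
E has the best pairwise record.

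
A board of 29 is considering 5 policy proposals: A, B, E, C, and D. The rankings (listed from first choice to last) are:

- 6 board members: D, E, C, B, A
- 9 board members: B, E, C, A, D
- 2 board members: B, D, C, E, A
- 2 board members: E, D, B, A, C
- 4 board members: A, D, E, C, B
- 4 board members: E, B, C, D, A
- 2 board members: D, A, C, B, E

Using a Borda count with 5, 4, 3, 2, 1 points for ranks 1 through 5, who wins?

A: 6·1 + 9·2 + 2·1 + 2·2 + 4·5 + 4·1 + 2·4 = 62
B: 6·2 + 9·5 + 2·5 + 2·3 + 4·1 + 4·4 + 2·2 = 97
E: 6·4 + 9·4 + 2·2 + 2·5 + 4·3 + 4·5 + 2·1 = 108
C: 6·3 + 9·3 + 2·3 + 2·1 + 4·2 + 4·3 + 2·3 = 79
D: 6·5 + 9·1 + 2·4 + 2·4 + 4·4 + 4·2 + 2·5 = 89
E has the highest Borda score (108).

E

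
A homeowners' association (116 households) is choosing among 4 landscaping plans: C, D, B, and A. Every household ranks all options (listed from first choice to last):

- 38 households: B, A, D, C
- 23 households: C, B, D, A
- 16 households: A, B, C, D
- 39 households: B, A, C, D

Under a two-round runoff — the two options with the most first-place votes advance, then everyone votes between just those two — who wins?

Round 1 first-place votes: C 23, D 0, B 77, A 16.
B and C advance.
Runoff: B is preferred to C by 93 voters; C by 23.
B wins the runoff.

B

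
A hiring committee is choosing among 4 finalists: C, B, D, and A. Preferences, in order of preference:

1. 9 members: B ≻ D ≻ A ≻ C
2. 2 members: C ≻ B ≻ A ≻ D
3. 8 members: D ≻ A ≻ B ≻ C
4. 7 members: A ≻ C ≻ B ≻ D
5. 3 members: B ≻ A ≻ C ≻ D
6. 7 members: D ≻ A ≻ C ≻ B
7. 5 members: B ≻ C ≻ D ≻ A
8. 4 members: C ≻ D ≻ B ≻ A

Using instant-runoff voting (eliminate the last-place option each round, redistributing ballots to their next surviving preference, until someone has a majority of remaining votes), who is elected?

Round 1: C 6, B 17, D 15, A 7. Eliminate C.
Round 2: B 19, D 19, A 7. Eliminate A.
Round 3: B 26, D 19. B has a majority.

B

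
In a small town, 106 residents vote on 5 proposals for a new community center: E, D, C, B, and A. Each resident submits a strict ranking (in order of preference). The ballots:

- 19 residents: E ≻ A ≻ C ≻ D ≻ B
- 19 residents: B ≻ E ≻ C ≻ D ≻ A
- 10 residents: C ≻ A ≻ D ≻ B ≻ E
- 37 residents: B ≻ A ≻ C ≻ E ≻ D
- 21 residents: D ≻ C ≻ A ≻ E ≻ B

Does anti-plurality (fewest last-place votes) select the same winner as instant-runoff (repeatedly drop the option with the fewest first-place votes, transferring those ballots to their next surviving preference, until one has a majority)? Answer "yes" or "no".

no

Anti-plurality — last-place votes: E 10, D 37, C 0, B 40, A 19. Winner: C.
Instant-runoff — R1 E 19, D 21, C 10, B 56, A 0 (B winner). Winner: B.
The two methods disagree.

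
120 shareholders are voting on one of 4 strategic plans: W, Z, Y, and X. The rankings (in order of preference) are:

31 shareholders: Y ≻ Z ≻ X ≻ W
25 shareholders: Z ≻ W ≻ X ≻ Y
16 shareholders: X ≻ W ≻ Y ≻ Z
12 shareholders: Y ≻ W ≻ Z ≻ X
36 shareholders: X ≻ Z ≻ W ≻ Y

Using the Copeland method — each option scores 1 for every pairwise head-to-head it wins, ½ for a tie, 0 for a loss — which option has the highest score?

Z

W: beats Y; loses to Z and X → score 1.
Z: beats W, Y, and X → score 3.
Y: loses to W, Z, and X → score 0.
X: beats W and Y; loses to Z → score 2.
Z has the best pairwise record.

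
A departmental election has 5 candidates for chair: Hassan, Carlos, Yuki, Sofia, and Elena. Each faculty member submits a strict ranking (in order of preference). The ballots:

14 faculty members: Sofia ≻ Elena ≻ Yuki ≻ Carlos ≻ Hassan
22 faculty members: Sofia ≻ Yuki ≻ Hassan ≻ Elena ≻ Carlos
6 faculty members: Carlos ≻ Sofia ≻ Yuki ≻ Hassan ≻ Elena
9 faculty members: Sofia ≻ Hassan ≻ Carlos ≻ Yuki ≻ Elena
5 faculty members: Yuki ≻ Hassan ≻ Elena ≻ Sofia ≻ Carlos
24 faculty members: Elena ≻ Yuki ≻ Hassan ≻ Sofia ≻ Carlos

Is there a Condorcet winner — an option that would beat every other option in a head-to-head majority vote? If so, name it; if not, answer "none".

Sofia

Sofia vs Hassan: 51–29 for Sofia.
Sofia vs Carlos: 74–6 for Sofia.
Sofia vs Yuki: 51–29 for Sofia.
Sofia vs Elena: 51–29 for Sofia.
Sofia beats every other option head-to-head.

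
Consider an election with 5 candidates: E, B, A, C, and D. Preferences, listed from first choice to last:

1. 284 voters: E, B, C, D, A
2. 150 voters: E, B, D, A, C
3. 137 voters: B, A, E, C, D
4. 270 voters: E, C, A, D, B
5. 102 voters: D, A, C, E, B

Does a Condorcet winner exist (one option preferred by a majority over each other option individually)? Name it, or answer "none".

E

E vs B: 806–137 for E.
E vs A: 704–239 for E.
E vs C: 841–102 for E.
E vs D: 841–102 for E.
E beats every other option head-to-head.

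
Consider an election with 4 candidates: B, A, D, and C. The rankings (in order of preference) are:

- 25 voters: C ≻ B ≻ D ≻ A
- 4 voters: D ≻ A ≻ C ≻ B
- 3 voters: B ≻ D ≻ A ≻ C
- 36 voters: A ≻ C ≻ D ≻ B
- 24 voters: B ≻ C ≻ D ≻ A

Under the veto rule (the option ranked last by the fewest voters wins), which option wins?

D

Last-place votes: B 40, A 49, D 0, C 3.
D is ranked last by the fewest voters, so D wins.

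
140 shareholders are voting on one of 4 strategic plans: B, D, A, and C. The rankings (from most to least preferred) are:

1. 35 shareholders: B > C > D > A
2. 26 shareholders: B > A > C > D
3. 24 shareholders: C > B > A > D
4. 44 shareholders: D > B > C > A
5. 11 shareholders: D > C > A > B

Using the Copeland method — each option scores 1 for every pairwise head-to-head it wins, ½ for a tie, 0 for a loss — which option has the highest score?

B

B: beats D, A, and C → score 3.
D: beats A; loses to B and C → score 1.
A: loses to B, D, and C → score 0.
C: beats D and A; loses to B → score 2.
B has the best pairwise record.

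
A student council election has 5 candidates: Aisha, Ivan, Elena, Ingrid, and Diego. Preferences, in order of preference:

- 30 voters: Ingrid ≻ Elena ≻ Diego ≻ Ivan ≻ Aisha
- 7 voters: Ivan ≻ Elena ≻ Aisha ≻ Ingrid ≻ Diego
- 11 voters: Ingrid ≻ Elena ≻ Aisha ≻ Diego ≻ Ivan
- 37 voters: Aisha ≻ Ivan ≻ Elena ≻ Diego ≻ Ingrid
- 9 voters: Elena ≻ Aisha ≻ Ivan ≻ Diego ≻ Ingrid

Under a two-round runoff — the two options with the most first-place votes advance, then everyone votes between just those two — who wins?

Round 1 first-place votes: Aisha 37, Ivan 7, Elena 9, Ingrid 41, Diego 0.
Ingrid and Aisha advance.
Runoff: Ingrid is preferred to Aisha by 41 voters; Aisha by 53.
Aisha wins the runoff.

Aisha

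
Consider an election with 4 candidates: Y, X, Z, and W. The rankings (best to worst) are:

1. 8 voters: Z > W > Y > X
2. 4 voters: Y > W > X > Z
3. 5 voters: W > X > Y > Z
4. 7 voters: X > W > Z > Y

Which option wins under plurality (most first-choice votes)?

First-place votes: Y 4, X 7, Z 8, W 5.
Z has the most first-place votes.

Z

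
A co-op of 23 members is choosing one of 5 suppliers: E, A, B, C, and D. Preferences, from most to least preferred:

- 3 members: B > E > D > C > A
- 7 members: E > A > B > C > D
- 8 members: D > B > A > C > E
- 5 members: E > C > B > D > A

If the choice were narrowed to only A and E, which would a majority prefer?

Voters preferring A to E: 8; preferring E to A: 15.
E wins the head-to-head.

E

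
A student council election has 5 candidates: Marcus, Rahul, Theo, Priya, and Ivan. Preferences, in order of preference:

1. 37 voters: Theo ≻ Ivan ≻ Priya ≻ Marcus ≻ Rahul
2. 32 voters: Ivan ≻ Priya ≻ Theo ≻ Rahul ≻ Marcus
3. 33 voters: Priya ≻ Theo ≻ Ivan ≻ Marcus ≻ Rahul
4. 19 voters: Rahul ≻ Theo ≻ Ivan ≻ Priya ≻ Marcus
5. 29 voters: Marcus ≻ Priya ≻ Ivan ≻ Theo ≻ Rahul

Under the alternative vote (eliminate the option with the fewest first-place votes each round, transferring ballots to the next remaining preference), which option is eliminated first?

Rahul

Round 1: Marcus 29, Rahul 19, Theo 37, Priya 33, Ivan 32. Eliminate Rahul.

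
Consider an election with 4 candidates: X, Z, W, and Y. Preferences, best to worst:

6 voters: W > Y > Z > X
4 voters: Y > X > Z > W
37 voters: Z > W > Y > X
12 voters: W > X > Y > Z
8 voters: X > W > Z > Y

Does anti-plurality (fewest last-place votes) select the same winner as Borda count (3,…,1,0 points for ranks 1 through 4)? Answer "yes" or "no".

yes

Anti-plurality — last-place votes: X 43, Z 12, W 4, Y 8. Winner: W.
Borda — scores: X 56, Z 129, W 144, Y 73. Winner: W.
The two methods agree.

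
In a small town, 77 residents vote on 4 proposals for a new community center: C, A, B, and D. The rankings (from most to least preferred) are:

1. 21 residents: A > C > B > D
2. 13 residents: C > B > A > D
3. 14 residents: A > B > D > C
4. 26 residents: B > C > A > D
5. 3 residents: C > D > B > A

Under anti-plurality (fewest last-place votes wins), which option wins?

Last-place votes: C 14, A 3, B 0, D 60.
B is ranked last by the fewest voters, so B wins.

B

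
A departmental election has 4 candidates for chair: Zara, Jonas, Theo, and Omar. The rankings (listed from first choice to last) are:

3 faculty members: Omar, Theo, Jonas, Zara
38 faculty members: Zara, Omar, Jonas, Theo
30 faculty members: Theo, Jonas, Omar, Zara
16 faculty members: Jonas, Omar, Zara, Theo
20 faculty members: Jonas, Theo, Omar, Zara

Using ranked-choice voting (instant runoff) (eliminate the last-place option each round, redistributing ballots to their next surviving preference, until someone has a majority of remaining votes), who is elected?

Round 1: Zara 38, Jonas 36, Theo 30, Omar 3. Eliminate Omar.
Round 2: Zara 38, Jonas 36, Theo 33. Eliminate Theo.
Round 3: Zara 38, Jonas 69. Jonas has a majority.

Jonas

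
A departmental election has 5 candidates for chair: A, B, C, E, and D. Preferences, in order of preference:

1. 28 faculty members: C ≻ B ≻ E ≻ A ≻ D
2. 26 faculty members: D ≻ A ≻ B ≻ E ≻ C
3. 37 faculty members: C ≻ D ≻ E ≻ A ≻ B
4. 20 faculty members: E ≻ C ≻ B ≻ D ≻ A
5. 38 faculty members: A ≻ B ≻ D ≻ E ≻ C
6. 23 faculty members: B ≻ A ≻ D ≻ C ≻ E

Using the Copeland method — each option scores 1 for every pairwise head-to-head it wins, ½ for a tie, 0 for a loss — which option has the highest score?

A: beats B, C, E, and D → score 4.
B: beats C, E, and D; loses to A → score 3.
C: beats E; loses to A, B, and D → score 1.
E: loses to A, B, C, and D → score 0.
D: beats C and E; loses to A and B → score 2.
A has the best pairwise record.

A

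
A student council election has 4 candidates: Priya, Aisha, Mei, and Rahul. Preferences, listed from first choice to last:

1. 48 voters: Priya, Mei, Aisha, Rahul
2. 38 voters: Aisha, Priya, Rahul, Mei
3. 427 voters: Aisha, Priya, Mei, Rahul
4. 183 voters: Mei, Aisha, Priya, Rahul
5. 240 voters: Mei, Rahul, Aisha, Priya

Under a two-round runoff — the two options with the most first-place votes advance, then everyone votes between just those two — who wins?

Mei

Round 1 first-place votes: Priya 48, Aisha 465, Mei 423, Rahul 0.
Aisha and Mei advance.
Runoff: Aisha is preferred to Mei by 465 voters; Mei by 471.
Mei wins the runoff.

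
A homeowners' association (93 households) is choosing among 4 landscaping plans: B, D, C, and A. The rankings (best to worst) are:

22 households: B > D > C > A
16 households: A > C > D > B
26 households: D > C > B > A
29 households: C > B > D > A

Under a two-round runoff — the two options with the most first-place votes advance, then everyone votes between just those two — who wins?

D

Round 1 first-place votes: B 22, D 26, C 29, A 16.
C and D advance.
Runoff: C is preferred to D by 45 voters; D by 48.
D wins the runoff.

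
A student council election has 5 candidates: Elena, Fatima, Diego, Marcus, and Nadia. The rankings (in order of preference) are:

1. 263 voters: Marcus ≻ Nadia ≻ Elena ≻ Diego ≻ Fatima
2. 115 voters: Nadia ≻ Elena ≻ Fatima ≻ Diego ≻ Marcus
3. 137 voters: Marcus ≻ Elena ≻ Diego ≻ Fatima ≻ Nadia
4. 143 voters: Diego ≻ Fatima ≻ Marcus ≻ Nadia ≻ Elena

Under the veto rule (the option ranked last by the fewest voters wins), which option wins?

Last-place votes: Elena 143, Fatima 263, Diego 0, Marcus 115, Nadia 137.
Diego is ranked last by the fewest voters, so Diego wins.

Diego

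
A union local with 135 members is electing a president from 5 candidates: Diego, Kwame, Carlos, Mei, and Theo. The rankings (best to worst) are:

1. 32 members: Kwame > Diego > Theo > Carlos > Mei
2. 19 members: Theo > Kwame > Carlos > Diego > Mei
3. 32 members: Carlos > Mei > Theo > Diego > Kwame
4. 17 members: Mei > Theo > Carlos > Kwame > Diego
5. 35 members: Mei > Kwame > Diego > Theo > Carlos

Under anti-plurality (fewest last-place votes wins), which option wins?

Last-place votes: Diego 17, Kwame 32, Carlos 35, Mei 51, Theo 0.
Theo is ranked last by the fewest voters, so Theo wins.

Theo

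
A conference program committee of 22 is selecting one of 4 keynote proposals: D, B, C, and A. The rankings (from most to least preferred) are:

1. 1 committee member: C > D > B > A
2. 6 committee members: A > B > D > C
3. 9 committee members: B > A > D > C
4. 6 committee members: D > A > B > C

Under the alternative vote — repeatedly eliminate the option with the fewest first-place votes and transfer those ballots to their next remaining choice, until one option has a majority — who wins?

Round 1: D 6, B 9, C 1, A 6. Eliminate C.
Round 2: D 7, B 9, A 6. Eliminate A.
Round 3: D 7, B 15. B has a majority.

B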